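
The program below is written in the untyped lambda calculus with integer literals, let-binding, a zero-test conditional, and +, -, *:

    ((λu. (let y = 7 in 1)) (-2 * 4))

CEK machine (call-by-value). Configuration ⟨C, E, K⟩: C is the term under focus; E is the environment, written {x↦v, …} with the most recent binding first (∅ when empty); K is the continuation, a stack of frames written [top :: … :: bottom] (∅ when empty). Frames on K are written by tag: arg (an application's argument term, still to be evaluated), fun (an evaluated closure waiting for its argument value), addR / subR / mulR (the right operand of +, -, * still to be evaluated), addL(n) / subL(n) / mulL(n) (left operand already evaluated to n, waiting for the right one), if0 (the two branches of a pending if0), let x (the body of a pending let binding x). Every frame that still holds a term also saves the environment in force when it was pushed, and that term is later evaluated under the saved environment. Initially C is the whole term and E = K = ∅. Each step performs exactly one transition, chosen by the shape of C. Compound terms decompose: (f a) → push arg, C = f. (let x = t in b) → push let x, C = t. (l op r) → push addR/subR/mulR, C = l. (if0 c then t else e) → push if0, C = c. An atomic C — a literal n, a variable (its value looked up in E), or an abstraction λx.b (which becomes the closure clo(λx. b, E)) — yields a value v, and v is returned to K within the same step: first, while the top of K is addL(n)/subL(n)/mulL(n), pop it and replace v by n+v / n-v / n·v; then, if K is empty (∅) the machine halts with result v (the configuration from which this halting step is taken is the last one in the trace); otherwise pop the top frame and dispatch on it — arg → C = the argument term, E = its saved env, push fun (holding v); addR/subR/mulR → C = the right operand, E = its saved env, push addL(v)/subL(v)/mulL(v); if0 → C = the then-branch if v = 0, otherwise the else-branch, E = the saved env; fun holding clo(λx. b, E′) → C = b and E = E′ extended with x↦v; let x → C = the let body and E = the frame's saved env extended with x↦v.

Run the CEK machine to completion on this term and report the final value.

Answer: 1

Execution trace:
[0] ⟨C=((λu. (let y = 7 in 1)) (-2 * 4)); E=∅; K=∅⟩
[1] ⟨C=(λu. (let y = 7 in 1)); E=∅; K=[arg]⟩
[2] ⟨C=(-2 * 4); E=∅; K=[fun]⟩
[3] ⟨C=-2; E=∅; K=[mulR :: fun]⟩
[4] ⟨C=4; E=∅; K=[mulL(-2) :: fun]⟩
[5] ⟨C=(let y = 7 in 1); E={u↦-8}; K=∅⟩
[6] ⟨C=7; E={u↦-8}; K=[let y]⟩
[7] ⟨C=1; E={y↦7, u↦-8}; K=∅⟩
→ final value 1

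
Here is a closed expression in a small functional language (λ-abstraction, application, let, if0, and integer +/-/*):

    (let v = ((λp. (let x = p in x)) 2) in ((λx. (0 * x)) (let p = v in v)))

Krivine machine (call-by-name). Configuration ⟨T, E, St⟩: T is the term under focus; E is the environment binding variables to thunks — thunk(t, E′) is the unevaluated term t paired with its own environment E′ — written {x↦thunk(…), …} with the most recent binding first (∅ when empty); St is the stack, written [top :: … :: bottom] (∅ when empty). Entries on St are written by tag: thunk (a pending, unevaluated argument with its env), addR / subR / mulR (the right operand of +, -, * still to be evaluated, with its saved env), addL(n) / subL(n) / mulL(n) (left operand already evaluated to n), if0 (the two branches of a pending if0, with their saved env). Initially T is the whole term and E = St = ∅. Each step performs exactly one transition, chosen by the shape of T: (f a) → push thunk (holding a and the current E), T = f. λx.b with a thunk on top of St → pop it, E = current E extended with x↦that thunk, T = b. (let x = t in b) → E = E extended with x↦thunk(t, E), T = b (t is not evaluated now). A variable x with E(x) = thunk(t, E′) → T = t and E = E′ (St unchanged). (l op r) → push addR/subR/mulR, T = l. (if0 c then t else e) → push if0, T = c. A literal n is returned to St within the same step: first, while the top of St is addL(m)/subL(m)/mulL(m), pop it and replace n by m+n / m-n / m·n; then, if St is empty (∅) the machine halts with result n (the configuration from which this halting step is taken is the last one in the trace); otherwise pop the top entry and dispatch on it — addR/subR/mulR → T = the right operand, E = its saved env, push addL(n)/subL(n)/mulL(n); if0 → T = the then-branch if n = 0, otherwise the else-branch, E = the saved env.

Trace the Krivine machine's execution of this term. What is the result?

step 0: <T=(let v = ((λp. (let x = p in x)) 2) in ((λx. (0 * x)) (let p = v in v))), E=∅, St=∅>
step 1: <T=((λx. (0 * x)) (let p = v in v)), E={v↦thunk(((λp. (let x = p in x)) 2), ∅)}, St=∅>
step 2: <T=(λx. (0 * x)), E={v↦thunk(((λp. (let x = p in x)) 2), ∅)}, St=[thunk]>
step 3: <T=(0 * x), E={x↦thunk((let p = v in v), {v↦thunk(((λp. (let x = p in x)) 2), ∅)}), v↦thunk(((λp. (let x = p in x)) 2), ∅)}, St=∅>
step 4: <T=0, E={x↦thunk((let p = v in v), {v↦thunk(((λp. (let x = p in x)) 2), ∅)}), v↦thunk(((λp. (let x = p in x)) 2), ∅)}, St=[mulR]>
step 5: <T=x, E={x↦thunk((let p = v in v), {v↦thunk(((λp. (let x = p in x)) 2), ∅)}), v↦thunk(((λp. (let x = p in x)) 2), ∅)}, St=[mulL(0)]>
step 6: <T=(let p = v in v), E={v↦thunk(((λp. (let x = p in x)) 2), ∅)}, St=[mulL(0)]>
step 7: <T=v, E={p↦thunk(v, {v↦thunk(((λp. (let x = p in x)) 2), ∅)}), v↦thunk(((λp. (let x = p in x)) 2), ∅)}, St=[mulL(0)]>
step 8: <T=((λp. (let x = p in x)) 2), E=∅, St=[mulL(0)]>
step 9: <T=(λp. (let x = p in x)), E=∅, St=[thunk :: mulL(0)]>
step 10: <T=(let x = p in x), E={p↦thunk(2, ∅)}, St=[mulL(0)]>
step 11: <T=x, E={x↦thunk(p, {p↦thunk(2, ∅)}), p↦thunk(2, ∅)}, St=[mulL(0)]>
step 12: <T=p, E={p↦thunk(2, ∅)}, St=[mulL(0)]>
step 13: <T=2, E=∅, St=[mulL(0)]>
→ final value 0

Answer: 0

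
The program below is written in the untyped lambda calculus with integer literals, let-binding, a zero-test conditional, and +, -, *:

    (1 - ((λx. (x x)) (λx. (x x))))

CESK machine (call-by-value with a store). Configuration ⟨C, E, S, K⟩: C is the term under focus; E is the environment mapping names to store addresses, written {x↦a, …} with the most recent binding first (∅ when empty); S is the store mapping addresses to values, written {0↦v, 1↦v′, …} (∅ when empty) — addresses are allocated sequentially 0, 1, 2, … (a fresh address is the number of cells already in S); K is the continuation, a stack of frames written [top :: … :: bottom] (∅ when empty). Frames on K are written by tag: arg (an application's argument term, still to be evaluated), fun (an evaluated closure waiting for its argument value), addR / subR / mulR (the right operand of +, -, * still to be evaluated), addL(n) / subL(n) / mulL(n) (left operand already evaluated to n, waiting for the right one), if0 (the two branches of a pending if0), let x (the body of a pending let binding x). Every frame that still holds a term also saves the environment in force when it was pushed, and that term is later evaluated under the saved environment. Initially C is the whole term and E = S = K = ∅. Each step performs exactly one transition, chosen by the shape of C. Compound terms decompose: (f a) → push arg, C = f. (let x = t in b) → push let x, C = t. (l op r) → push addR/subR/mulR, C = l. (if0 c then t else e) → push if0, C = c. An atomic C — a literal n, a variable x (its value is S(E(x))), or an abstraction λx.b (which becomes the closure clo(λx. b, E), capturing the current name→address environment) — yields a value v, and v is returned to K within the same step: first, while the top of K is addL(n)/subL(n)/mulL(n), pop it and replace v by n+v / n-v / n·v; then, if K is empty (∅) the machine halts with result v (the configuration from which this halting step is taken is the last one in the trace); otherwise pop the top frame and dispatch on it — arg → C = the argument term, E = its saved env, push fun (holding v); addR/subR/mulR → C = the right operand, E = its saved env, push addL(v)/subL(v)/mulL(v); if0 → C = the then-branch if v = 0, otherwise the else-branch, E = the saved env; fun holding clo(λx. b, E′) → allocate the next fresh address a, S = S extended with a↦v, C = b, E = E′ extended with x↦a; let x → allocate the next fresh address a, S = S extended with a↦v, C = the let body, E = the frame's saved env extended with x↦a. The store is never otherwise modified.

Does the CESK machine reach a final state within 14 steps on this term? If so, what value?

step 0: ⟨C=(1 - ((λx. (x x)) (λx. (x x)))); E=∅; S=∅; K=∅⟩
step 1: ⟨C=1; E=∅; S=∅; K=[subR]⟩
step 2: ⟨C=((λx. (x x)) (λx. (x x))); E=∅; S=∅; K=[subL(1)]⟩
step 3: ⟨C=(λx. (x x)); E=∅; S=∅; K=[arg :: subL(1)]⟩
step 4: ⟨C=(λx. (x x)); E=∅; S=∅; K=[fun :: subL(1)]⟩
step 5: ⟨C=(x x); E={x↦0}; S={0↦clo(λx. (x x), ∅)}; K=[subL(1)]⟩
step 6: ⟨C=x; E={x↦0}; S={0↦clo(λx. (x x), ∅)}; K=[arg :: subL(1)]⟩
step 7: ⟨C=x; E={x↦0}; S={0↦clo(λx. (x x), ∅)}; K=[fun :: subL(1)]⟩
step 8: ⟨C=(x x); E={x↦1}; S={0↦clo(λx. (x x), ∅), 1↦clo(λx. (x x), ∅)}; K=[subL(1)]⟩
step 9: ⟨C=x; E={x↦1}; S={0↦clo(λx. (x x), ∅), 1↦clo(λx. (x x), ∅)}; K=[arg :: subL(1)]⟩
step 10: ⟨C=x; E={x↦1}; S={0↦clo(λx. (x x), ∅), 1↦clo(λx. (x x), ∅)}; K=[fun :: subL(1)]⟩
step 11: ⟨C=(x x); E={x↦2}; S={0↦clo(λx. (x x), ∅), 1↦clo(λx. (x x), ∅), 2↦clo(λx. (x x), ∅)}; K=[subL(1)]⟩
step 12: ⟨C=x; E={x↦2}; S={0↦clo(λx. (x x), ∅), 1↦clo(λx. (x x), ∅), 2↦clo(λx. (x x), ∅)}; K=[arg :: subL(1)]⟩
step 13: ⟨C=x; E={x↦2}; S={0↦clo(λx. (x x), ∅), 1↦clo(λx. (x x), ∅), 2↦clo(λx. (x x), ∅)}; K=[fun :: subL(1)]⟩
step 14: ⟨C=(x x); E={x↦3}; S={0↦clo(λx. (x x), ∅), 1↦clo(λx. (x x), ∅), 2↦clo(λx. (x x), ∅), 3↦clo(λx. (x x), ∅)}; K=[subL(1)]⟩
→ 14 transitions taken and the configuration is still not final: no result within 14 steps

Answer: DIVERGES (no final state within 14 steps)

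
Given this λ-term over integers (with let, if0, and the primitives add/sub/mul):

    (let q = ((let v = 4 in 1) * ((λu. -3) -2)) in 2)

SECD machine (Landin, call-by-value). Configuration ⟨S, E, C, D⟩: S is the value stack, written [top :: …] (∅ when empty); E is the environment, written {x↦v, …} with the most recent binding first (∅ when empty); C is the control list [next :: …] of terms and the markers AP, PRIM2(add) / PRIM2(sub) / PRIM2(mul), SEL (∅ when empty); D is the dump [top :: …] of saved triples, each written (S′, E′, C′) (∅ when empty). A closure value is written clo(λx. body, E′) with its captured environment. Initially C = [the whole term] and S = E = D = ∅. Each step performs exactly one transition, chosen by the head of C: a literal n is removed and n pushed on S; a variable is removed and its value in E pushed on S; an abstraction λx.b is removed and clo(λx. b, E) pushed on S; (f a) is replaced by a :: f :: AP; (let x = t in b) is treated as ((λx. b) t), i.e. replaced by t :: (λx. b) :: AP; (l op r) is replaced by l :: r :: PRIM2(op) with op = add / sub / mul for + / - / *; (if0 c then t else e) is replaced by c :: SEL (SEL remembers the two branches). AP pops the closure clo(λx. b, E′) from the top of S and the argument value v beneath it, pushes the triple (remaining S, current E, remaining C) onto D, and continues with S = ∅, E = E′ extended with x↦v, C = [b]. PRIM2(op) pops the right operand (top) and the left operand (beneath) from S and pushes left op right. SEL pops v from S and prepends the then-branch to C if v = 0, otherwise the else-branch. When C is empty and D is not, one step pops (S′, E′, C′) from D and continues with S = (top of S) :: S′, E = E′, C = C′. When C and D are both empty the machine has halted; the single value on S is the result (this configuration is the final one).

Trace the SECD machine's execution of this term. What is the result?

t=0: <S=∅, E=∅, C=[(let q = ((let v = 4 in 1) * ((λu. -3) -2)) in 2)], D=∅>
t=1: <S=∅, E=∅, C=[((let v = 4 in 1) * ((λu. -3) -2)) :: (λq. 2) :: AP], D=∅>
t=2: <S=∅, E=∅, C=[(let v = 4 in 1) :: ((λu. -3) -2) :: PRIM2(mul) :: (λq. 2) :: AP], D=∅>
t=3: <S=∅, E=∅, C=[4 :: (λv. 1) :: AP :: ((λu. -3) -2) :: PRIM2(mul) :: (λq. 2) :: AP], D=∅>
t=4: <S=[4], E=∅, C=[(λv. 1) :: AP :: ((λu. -3) -2) :: PRIM2(mul) :: (λq. 2) :: AP], D=∅>
t=5: <S=[clo(λv. 1, ∅) :: 4], E=∅, C=[AP :: ((λu. -3) -2) :: PRIM2(mul) :: (λq. 2) :: AP], D=∅>
t=6: <S=∅, E={v↦4}, C=[1], D=[(∅, ∅, [((λu. -3) -2) :: PRIM2(mul) :: (λq. 2) :: AP])]>
t=7: <S=[1], E={v↦4}, C=∅, D=[(∅, ∅, [((λu. -3) -2) :: PRIM2(mul) :: (λq. 2) :: AP])]>
t=8: <S=[1], E=∅, C=[((λu. -3) -2) :: PRIM2(mul) :: (λq. 2) :: AP], D=∅>
t=9: <S=[1], E=∅, C=[-2 :: (λu. -3) :: AP :: PRIM2(mul) :: (λq. 2) :: AP], D=∅>
t=10: <S=[-2 :: 1], E=∅, C=[(λu. -3) :: AP :: PRIM2(mul) :: (λq. 2) :: AP], D=∅>
t=11: <S=[clo(λu. -3, ∅) :: -2 :: 1], E=∅, C=[AP :: PRIM2(mul) :: (λq. 2) :: AP], D=∅>
t=12: <S=∅, E={u↦-2}, C=[-3], D=[([1], ∅, [PRIM2(mul) :: (λq. 2) :: AP])]>
t=13: <S=[-3], E={u↦-2}, C=∅, D=[([1], ∅, [PRIM2(mul) :: (λq. 2) :: AP])]>
t=14: <S=[-3 :: 1], E=∅, C=[PRIM2(mul) :: (λq. 2) :: AP], D=∅>
t=15: <S=[-3], E=∅, C=[(λq. 2) :: AP], D=∅>
t=16: <S=[clo(λq. 2, ∅) :: -3], E=∅, C=[AP], D=∅>
t=17: <S=∅, E={q↦-3}, C=[2], D=[(∅, ∅, ∅)]>
t=18: <S=[2], E={q↦-3}, C=∅, D=[(∅, ∅, ∅)]>
t=19: <S=[2], E=∅, C=∅, D=∅>
→ final value 2

Answer: 2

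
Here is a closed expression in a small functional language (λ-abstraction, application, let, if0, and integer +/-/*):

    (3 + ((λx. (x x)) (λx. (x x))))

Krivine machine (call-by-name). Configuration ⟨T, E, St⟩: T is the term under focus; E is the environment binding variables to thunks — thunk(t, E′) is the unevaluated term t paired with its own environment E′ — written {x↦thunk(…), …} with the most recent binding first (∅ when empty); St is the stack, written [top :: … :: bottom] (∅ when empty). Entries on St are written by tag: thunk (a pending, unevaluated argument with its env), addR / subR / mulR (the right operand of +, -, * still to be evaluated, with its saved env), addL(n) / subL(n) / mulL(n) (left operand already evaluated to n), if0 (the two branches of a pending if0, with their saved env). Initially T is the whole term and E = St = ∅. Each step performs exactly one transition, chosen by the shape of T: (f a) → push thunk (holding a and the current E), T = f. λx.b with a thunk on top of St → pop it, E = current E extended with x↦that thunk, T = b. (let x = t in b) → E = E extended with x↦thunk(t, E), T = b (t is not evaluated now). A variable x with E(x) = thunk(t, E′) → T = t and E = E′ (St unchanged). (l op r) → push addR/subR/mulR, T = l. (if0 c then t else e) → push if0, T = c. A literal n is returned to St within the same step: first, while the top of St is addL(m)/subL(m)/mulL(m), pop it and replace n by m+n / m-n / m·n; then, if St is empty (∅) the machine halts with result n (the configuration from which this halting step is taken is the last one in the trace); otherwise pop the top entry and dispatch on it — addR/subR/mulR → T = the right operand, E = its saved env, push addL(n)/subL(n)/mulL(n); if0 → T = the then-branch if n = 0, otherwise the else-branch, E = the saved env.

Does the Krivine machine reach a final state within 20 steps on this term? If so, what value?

t=0: <T=(3 + ((λx. (x x)) (λx. (x x)))), E=∅, St=∅>
t=1: <T=3, E=∅, St=[addR]>
t=2: <T=((λx. (x x)) (λx. (x x))), E=∅, St=[addL(3)]>
t=3: <T=(λx. (x x)), E=∅, St=[thunk :: addL(3)]>
t=4: <T=(x x), E={x↦thunk((λx. (x x)), ∅)}, St=[addL(3)]>
t=5: <T=x, E={x↦thunk((λx. (x x)), ∅)}, St=[thunk :: addL(3)]>
t=6: <T=(λx. (x x)), E=∅, St=[thunk :: addL(3)]>
t=7: <T=(x x), E={x↦thunk(x, {x↦thunk((λx. (x x)), ∅)})}, St=[addL(3)]>
t=8: <T=x, E={x↦thunk(x, {x↦thunk((λx. (x x)), ∅)})}, St=[thunk :: addL(3)]>
t=9: <T=x, E={x↦thunk((λx. (x x)), ∅)}, St=[thunk :: addL(3)]>
t=10: <T=(λx. (x x)), E=∅, St=[thunk :: addL(3)]>
t=11: <T=(x x), E={x↦thunk(x, {x↦thunk(x, {x↦thunk((λx. (x x)), ∅)})})}, St=[addL(3)]>
t=12: <T=x, E={x↦thunk(x, {x↦thunk(x, {x↦thunk((λx. (x x)), ∅)})})}, St=[thunk :: addL(3)]>
t=13: <T=x, E={x↦thunk(x, {x↦thunk((λx. (x x)), ∅)})}, St=[thunk :: addL(3)]>
t=14: <T=x, E={x↦thunk((λx. (x x)), ∅)}, St=[thunk :: addL(3)]>
t=15: <T=(λx. (x x)), E=∅, St=[thunk :: addL(3)]>
t=16: <T=(x x), E={x↦thunk(x, {x↦thunk(x, {x↦thunk(x, {x↦thunk((λx. (x x)), ∅)})})})}, St=[addL(3)]>
t=17: <T=x, E={x↦thunk(x, {x↦thunk(x, {x↦thunk(x, {x↦thunk((λx. (x x)), ∅)})})})}, St=[thunk :: addL(3)]>
t=18: <T=x, E={x↦thunk(x, {x↦thunk(x, {x↦thunk((λx. (x x)), ∅)})})}, St=[thunk :: addL(3)]>
t=19: <T=x, E={x↦thunk(x, {x↦thunk((λx. (x x)), ∅)})}, St=[thunk :: addL(3)]>
t=20: <T=x, E={x↦thunk((λx. (x x)), ∅)}, St=[thunk :: addL(3)]>
→ 20 transitions taken and the configuration is still not final: no result within 20 steps

Answer: DIVERGES (no final state within 20 steps)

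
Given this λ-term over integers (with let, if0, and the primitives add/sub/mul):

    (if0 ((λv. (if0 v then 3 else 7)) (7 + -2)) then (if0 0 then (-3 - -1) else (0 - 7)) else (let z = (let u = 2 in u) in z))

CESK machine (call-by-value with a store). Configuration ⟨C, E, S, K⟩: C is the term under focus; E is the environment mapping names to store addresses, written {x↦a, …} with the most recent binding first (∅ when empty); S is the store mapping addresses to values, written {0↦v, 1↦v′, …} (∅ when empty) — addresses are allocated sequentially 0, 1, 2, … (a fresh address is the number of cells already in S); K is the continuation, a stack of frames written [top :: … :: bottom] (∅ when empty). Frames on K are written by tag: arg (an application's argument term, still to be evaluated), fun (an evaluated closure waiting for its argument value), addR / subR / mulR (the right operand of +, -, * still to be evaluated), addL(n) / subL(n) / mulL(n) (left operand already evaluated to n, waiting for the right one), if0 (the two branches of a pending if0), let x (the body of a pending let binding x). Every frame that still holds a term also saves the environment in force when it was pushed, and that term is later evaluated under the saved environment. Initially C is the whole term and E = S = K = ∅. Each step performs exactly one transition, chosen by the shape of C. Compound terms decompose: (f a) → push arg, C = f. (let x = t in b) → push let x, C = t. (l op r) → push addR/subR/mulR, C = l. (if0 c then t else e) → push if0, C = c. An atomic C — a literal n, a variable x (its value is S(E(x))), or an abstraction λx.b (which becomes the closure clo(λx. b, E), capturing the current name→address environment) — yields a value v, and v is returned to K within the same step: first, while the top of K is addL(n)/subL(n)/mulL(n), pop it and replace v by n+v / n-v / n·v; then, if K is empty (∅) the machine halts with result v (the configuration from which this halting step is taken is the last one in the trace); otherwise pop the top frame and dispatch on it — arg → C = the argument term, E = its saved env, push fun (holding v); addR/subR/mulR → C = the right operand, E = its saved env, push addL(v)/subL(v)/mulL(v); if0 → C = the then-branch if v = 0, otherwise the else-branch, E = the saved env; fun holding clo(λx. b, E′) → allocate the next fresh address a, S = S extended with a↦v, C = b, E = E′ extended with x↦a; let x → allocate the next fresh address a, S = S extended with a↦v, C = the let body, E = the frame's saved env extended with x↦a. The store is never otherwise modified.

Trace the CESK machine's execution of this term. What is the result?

[0] [C=(if0 ((λv. (if0 v then 3 else 7)) (7 + -2)) then (if0 0 then (-3 - -1) else (0 - 7)) else (let z = (let u = 2 in u) in z)) | E=∅ | S=∅ | K=∅]
[1] [C=((λv. (if0 v then 3 else 7)) (7 + -2)) | E=∅ | S=∅ | K=[if0]]
[2] [C=(λv. (if0 v then 3 else 7)) | E=∅ | S=∅ | K=[arg :: if0]]
[3] [C=(7 + -2) | E=∅ | S=∅ | K=[fun :: if0]]
[4] [C=7 | E=∅ | S=∅ | K=[addR :: fun :: if0]]
[5] [C=-2 | E=∅ | S=∅ | K=[addL(7) :: fun :: if0]]
[6] [C=(if0 v then 3 else 7) | E={v↦0} | S={0↦5} | K=[if0]]
[7] [C=v | E={v↦0} | S={0↦5} | K=[if0 :: if0]]
[8] [C=7 | E={v↦0} | S={0↦5} | K=[if0]]
[9] [C=(let z = (let u = 2 in u) in z) | E=∅ | S={0↦5} | K=∅]
[10] [C=(let u = 2 in u) | E=∅ | S={0↦5} | K=[let z]]
[11] [C=2 | E=∅ | S={0↦5} | K=[let u :: let z]]
[12] [C=u | E={u↦1} | S={0↦5, 1↦2} | K=[let z]]
[13] [C=z | E={z↦2} | S={0↦5, 1↦2, 2↦2} | K=∅]
→ final value 2

Answer: 2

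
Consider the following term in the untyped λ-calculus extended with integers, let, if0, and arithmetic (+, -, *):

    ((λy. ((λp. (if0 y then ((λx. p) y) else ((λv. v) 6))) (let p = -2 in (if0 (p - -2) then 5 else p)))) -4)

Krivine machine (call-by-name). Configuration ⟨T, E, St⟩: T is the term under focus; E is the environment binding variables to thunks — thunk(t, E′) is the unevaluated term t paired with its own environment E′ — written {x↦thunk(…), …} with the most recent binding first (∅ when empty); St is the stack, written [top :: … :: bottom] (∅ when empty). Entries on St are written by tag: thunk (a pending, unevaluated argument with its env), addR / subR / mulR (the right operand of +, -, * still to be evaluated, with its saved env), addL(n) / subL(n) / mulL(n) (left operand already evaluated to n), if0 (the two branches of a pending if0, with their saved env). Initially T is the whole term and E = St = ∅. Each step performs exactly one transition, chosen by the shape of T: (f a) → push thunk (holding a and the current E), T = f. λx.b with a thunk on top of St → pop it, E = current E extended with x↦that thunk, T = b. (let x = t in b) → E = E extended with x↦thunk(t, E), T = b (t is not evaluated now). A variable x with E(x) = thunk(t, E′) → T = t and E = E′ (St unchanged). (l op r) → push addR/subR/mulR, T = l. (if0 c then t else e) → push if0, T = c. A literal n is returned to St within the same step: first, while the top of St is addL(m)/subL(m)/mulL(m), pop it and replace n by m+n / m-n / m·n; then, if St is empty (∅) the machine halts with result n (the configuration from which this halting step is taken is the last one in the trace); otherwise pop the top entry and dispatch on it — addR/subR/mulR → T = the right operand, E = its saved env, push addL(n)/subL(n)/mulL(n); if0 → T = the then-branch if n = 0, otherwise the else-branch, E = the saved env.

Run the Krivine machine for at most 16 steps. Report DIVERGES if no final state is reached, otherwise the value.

0. ⟨T=((λy. ((λp. (if0 y then ((λx. p) y) else ((λv. v) 6))) (let p = -2 in (if0 (p - -2) then 5 else p)))) -4); E=∅; St=∅⟩
1. ⟨T=(λy. ((λp. (if0 y then ((λx. p) y) else ((λv. v) 6))) (let p = -2 in (if0 (p - -2) then 5 else p)))); E=∅; St=[thunk]⟩
2. ⟨T=((λp. (if0 y then ((λx. p) y) else ((λv. v) 6))) (let p = -2 in (if0 (p - -2) then 5 else p))); E={y↦thunk(-4, ∅)}; St=∅⟩
3. ⟨T=(λp. (if0 y then ((λx. p) y) else ((λv. v) 6))); E={y↦thunk(-4, ∅)}; St=[thunk]⟩
4. ⟨T=(if0 y then ((λx. p) y) else ((λv. v) 6)); E={p↦thunk((let p = -2 in (if0 (p - -2) then 5 else p)), {y↦thunk(-4, ∅)}), y↦thunk(-4, ∅)}; St=∅⟩
5. ⟨T=y; E={p↦thunk((let p = -2 in (if0 (p - -2) then 5 else p)), {y↦thunk(-4, ∅)}), y↦thunk(-4, ∅)}; St=[if0]⟩
6. ⟨T=-4; E=∅; St=[if0]⟩
7. ⟨T=((λv. v) 6); E={p↦thunk((let p = -2 in (if0 (p - -2) then 5 else p)), {y↦thunk(-4, ∅)}), y↦thunk(-4, ∅)}; St=∅⟩
8. ⟨T=(λv. v); E={p↦thunk((let p = -2 in (if0 (p - -2) then 5 else p)), {y↦thunk(-4, ∅)}), y↦thunk(-4, ∅)}; St=[thunk]⟩
9. ⟨T=v; E={v↦thunk(6, {p↦thunk((let p = -2 in (if0 (p - -2) then 5 else p)), {y↦thunk(-4, ∅)}), y↦thunk(-4, ∅)}), p↦thunk((let p = -2 in (if0 (p - -2) then 5 else p)), {y↦thunk(-4, ∅)}), y↦thunk(-4, ∅)}; St=∅⟩
10. ⟨T=6; E={p↦thunk((let p = -2 in (if0 (p - -2) then 5 else p)), {y↦thunk(-4, ∅)}), y↦thunk(-4, ∅)}; St=∅⟩
→ final value 6

Answer: 6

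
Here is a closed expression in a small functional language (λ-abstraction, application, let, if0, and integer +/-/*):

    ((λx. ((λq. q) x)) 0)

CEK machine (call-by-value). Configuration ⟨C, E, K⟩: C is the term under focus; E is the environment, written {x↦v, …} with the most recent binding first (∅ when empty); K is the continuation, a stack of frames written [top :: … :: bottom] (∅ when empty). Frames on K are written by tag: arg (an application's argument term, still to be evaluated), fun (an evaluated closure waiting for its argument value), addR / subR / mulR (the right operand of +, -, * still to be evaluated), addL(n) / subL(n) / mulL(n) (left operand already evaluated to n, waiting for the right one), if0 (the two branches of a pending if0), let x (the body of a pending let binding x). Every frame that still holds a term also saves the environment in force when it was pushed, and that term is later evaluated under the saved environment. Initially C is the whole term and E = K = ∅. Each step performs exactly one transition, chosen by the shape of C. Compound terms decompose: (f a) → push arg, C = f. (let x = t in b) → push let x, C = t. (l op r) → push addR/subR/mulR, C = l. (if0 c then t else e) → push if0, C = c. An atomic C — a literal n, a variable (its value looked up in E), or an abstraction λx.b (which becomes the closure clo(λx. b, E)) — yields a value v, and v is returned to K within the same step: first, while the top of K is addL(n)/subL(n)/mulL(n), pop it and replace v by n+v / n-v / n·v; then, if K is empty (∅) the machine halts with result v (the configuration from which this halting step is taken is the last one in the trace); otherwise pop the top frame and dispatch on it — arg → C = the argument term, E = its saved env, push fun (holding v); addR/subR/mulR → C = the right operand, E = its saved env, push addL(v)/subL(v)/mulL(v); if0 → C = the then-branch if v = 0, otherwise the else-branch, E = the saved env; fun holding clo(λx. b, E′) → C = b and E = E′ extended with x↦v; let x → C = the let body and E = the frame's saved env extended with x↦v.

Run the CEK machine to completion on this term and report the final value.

[0] [C=((λx. ((λq. q) x)) 0) | E=∅ | K=∅]
[1] [C=(λx. ((λq. q) x)) | E=∅ | K=[arg]]
[2] [C=0 | E=∅ | K=[fun]]
[3] [C=((λq. q) x) | E={x↦0} | K=∅]
[4] [C=(λq. q) | E={x↦0} | K=[arg]]
[5] [C=x | E={x↦0} | K=[fun]]
[6] [C=q | E={q↦0, x↦0} | K=∅]
→ final value 0

Answer: 0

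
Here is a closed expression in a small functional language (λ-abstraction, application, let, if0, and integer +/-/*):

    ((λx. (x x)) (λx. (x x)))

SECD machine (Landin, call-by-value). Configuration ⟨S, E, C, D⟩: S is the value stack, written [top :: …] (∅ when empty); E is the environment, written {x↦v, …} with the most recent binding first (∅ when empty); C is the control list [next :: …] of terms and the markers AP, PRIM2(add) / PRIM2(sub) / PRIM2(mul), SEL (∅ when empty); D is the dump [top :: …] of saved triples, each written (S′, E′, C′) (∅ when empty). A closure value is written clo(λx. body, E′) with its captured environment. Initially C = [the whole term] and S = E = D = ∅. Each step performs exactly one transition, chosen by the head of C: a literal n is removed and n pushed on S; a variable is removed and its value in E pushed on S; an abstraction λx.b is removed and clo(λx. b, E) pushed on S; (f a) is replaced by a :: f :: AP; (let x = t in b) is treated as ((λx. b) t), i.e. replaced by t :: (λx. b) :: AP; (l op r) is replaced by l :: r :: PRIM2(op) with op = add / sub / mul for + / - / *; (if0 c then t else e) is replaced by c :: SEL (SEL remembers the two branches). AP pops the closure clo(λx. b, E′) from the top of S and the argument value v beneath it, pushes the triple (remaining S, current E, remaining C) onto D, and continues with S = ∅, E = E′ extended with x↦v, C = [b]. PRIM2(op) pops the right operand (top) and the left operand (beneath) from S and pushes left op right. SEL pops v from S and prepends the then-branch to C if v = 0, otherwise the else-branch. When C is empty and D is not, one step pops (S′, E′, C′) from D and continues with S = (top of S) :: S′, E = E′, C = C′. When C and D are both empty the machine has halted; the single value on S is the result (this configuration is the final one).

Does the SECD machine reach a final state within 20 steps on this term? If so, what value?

t=0: [S=∅ | E=∅ | C=[((λx. (x x)) (λx. (x x)))] | D=∅]
t=1: [S=∅ | E=∅ | C=[(λx. (x x)) :: (λx. (x x)) :: AP] | D=∅]
t=2: [S=[clo(λx. (x x), ∅)] | E=∅ | C=[(λx. (x x)) :: AP] | D=∅]
t=3: [S=[clo(λx. (x x), ∅) :: clo(λx. (x x), ∅)] | E=∅ | C=[AP] | D=∅]
t=4: [S=∅ | E={x↦clo(λx. (x x), ∅)} | C=[(x x)] | D=[(∅, ∅, ∅)]]
t=5: [S=∅ | E={x↦clo(λx. (x x), ∅)} | C=[x :: x :: AP] | D=[(∅, ∅, ∅)]]
t=6: [S=[clo(λx. (x x), ∅)] | E={x↦clo(λx. (x x), ∅)} | C=[x :: AP] | D=[(∅, ∅, ∅)]]
t=7: [S=[clo(λx. (x x), ∅) :: clo(λx. (x x), ∅)] | E={x↦clo(λx. (x x), ∅)} | C=[AP] | D=[(∅, ∅, ∅)]]
t=8: [S=∅ | E={x↦clo(λx. (x x), ∅)} | C=[(x x)] | D=[(∅, {x↦clo(λx. (x x), ∅)}, ∅) :: (∅, ∅, ∅)]]
t=9: [S=∅ | E={x↦clo(λx. (x x), ∅)} | C=[x :: x :: AP] | D=[(∅, {x↦clo(λx. (x x), ∅)}, ∅) :: (∅, ∅, ∅)]]
t=10: [S=[clo(λx. (x x), ∅)] | E={x↦clo(λx. (x x), ∅)} | C=[x :: AP] | D=[(∅, {x↦clo(λx. (x x), ∅)}, ∅) :: (∅, ∅, ∅)]]
t=11: [S=[clo(λx. (x x), ∅) :: clo(λx. (x x), ∅)] | E={x↦clo(λx. (x x), ∅)} | C=[AP] | D=[(∅, {x↦clo(λx. (x x), ∅)}, ∅) :: (∅, ∅, ∅)]]
t=12: [S=∅ | E={x↦clo(λx. (x x), ∅)} | C=[(x x)] | D=[(∅, {x↦clo(λx. (x x), ∅)}, ∅) :: (∅, {x↦clo(λx. (x x), ∅)}, ∅) :: (∅, ∅, ∅)]]
t=13: [S=∅ | E={x↦clo(λx. (x x), ∅)} | C=[x :: x :: AP] | D=[(∅, {x↦clo(λx. (x x), ∅)}, ∅) :: (∅, {x↦clo(λx. (x x), ∅)}, ∅) :: (∅, ∅, ∅)]]
t=14: [S=[clo(λx. (x x), ∅)] | E={x↦clo(λx. (x x), ∅)} | C=[x :: AP] | D=[(∅, {x↦clo(λx. (x x), ∅)}, ∅) :: (∅, {x↦clo(λx. (x x), ∅)}, ∅) :: (∅, ∅, ∅)]]
t=15: [S=[clo(λx. (x x), ∅) :: clo(λx. (x x), ∅)] | E={x↦clo(λx. (x x), ∅)} | C=[AP] | D=[(∅, {x↦clo(λx. (x x), ∅)}, ∅) :: (∅, {x↦clo(λx. (x x), ∅)}, ∅) :: (∅, ∅, ∅)]]
t=16: [S=∅ | E={x↦clo(λx. (x x), ∅)} | C=[(x x)] | D=[(∅, {x↦clo(λx. (x x), ∅)}, ∅) :: (∅, {x↦clo(λx. (x x), ∅)}, ∅) :: (∅, {x↦clo(λx. (x x), ∅)}, ∅) :: (∅, ∅, ∅)]]
t=17: [S=∅ | E={x↦clo(λx. (x x), ∅)} | C=[x :: x :: AP] | D=[(∅, {x↦clo(λx. (x x), ∅)}, ∅) :: (∅, {x↦clo(λx. (x x), ∅)}, ∅) :: (∅, {x↦clo(λx. (x x), ∅)}, ∅) :: (∅, ∅, ∅)]]
t=18: [S=[clo(λx. (x x), ∅)] | E={x↦clo(λx. (x x), ∅)} | C=[x :: AP] | D=[(∅, {x↦clo(λx. (x x), ∅)}, ∅) :: (∅, {x↦clo(λx. (x x), ∅)}, ∅) :: (∅, {x↦clo(λx. (x x), ∅)}, ∅) :: (∅, ∅, ∅)]]
t=19: [S=[clo(λx. (x x), ∅) :: clo(λx. (x x), ∅)] | E={x↦clo(λx. (x x), ∅)} | C=[AP] | D=[(∅, {x↦clo(λx. (x x), ∅)}, ∅) :: (∅, {x↦clo(λx. (x x), ∅)}, ∅) :: (∅, {x↦clo(λx. (x x), ∅)}, ∅) :: (∅, ∅, ∅)]]
t=20: [S=∅ | E={x↦clo(λx. (x x), ∅)} | C=[(x x)] | D=[(∅, {x↦clo(λx. (x x), ∅)}, ∅) :: (∅, {x↦clo(λx. (x x), ∅)}, ∅) :: (∅, {x↦clo(λx. (x x), ∅)}, ∅) :: (∅, {x↦clo(λx. (x x), ∅)}, ∅) :: (∅, ∅, ∅)]]
→ 20 transitions taken and the configuration is still not final: no result within 20 steps

Answer: DIVERGES (no final state within 20 steps)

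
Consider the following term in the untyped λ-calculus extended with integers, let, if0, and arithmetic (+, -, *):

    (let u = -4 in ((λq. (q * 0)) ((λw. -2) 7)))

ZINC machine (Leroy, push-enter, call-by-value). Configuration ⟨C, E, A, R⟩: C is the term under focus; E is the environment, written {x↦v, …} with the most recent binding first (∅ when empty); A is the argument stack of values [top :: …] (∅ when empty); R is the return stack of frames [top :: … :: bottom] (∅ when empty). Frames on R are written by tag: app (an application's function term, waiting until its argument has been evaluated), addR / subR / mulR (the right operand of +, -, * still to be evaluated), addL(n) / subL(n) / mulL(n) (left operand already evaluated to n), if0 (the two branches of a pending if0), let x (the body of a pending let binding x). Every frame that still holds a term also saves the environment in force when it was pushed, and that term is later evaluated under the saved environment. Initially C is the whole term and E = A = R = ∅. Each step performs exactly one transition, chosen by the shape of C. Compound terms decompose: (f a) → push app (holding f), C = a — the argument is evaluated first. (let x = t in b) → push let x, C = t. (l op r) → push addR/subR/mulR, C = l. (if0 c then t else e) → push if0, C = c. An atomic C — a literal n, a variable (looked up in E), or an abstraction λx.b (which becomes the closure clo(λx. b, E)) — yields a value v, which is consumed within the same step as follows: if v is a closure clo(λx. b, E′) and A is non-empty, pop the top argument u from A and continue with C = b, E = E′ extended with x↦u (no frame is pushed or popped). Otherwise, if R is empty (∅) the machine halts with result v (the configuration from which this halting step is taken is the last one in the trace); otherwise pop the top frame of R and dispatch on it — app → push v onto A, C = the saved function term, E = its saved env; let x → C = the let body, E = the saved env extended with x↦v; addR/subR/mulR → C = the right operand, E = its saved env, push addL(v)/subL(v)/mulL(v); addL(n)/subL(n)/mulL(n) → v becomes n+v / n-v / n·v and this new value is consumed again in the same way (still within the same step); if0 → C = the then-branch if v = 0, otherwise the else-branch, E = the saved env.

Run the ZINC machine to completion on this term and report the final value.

Answer: 0

Execution trace:
[0] <C=(let u = -4 in ((λq. (q * 0)) ((λw. -2) 7))), E=∅, A=∅, R=∅>
[1] <C=-4, E=∅, A=∅, R=[let u]>
[2] <C=((λq. (q * 0)) ((λw. -2) 7)), E={u↦-4}, A=∅, R=∅>
[3] <C=((λw. -2) 7), E={u↦-4}, A=∅, R=[app]>
[4] <C=7, E={u↦-4}, A=∅, R=[app :: app]>
[5] <C=(λw. -2), E={u↦-4}, A=[7], R=[app]>
[6] <C=-2, E={w↦7, u↦-4}, A=∅, R=[app]>
[7] <C=(λq. (q * 0)), E={u↦-4}, A=[-2], R=∅>
[8] <C=(q * 0), E={q↦-2, u↦-4}, A=∅, R=∅>
[9] <C=q, E={q↦-2, u↦-4}, A=∅, R=[mulR]>
[10] <C=0, E={q↦-2, u↦-4}, A=∅, R=[mulL(-2)]>
→ final value 0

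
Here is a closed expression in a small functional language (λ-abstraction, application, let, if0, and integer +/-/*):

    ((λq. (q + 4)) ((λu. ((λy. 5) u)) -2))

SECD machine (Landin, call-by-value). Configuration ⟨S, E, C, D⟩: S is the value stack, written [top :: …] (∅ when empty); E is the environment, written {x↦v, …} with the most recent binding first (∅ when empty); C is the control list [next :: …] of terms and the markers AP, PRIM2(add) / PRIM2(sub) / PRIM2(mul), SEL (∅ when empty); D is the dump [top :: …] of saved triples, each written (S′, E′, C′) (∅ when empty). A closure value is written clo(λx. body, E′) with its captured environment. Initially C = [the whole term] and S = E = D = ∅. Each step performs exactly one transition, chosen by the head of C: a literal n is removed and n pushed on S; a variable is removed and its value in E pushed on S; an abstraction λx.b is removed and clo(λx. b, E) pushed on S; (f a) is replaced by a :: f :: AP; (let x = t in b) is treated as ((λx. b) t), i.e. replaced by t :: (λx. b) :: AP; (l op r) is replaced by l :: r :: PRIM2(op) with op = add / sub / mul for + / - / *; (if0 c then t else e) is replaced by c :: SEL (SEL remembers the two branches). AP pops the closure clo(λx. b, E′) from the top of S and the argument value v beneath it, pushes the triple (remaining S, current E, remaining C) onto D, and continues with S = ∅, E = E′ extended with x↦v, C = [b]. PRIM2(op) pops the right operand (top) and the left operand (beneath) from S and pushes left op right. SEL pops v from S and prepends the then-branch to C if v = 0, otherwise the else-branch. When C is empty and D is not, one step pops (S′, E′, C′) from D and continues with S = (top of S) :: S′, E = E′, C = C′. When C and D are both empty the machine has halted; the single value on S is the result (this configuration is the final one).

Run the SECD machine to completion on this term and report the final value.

step 0: <S=∅, E=∅, C=[((λq. (q + 4)) ((λu. ((λy. 5) u)) -2))], D=∅>
step 1: <S=∅, E=∅, C=[((λu. ((λy. 5) u)) -2) :: (λq. (q + 4)) :: AP], D=∅>
step 2: <S=∅, E=∅, C=[-2 :: (λu. ((λy. 5) u)) :: AP :: (λq. (q + 4)) :: AP], D=∅>
step 3: <S=[-2], E=∅, C=[(λu. ((λy. 5) u)) :: AP :: (λq. (q + 4)) :: AP], D=∅>
step 4: <S=[clo(λu. ((λy. 5) u), ∅) :: -2], E=∅, C=[AP :: (λq. (q + 4)) :: AP], D=∅>
step 5: <S=∅, E={u↦-2}, C=[((λy. 5) u)], D=[(∅, ∅, [(λq. (q + 4)) :: AP])]>
step 6: <S=∅, E={u↦-2}, C=[u :: (λy. 5) :: AP], D=[(∅, ∅, [(λq. (q + 4)) :: AP])]>
step 7: <S=[-2], E={u↦-2}, C=[(λy. 5) :: AP], D=[(∅, ∅, [(λq. (q + 4)) :: AP])]>
step 8: <S=[clo(λy. 5, {u↦-2}) :: -2], E={u↦-2}, C=[AP], D=[(∅, ∅, [(λq. (q + 4)) :: AP])]>
step 9: <S=∅, E={y↦-2, u↦-2}, C=[5], D=[(∅, {u↦-2}, ∅) :: (∅, ∅, [(λq. (q + 4)) :: AP])]>
step 10: <S=[5], E={y↦-2, u↦-2}, C=∅, D=[(∅, {u↦-2}, ∅) :: (∅, ∅, [(λq. (q + 4)) :: AP])]>
step 11: <S=[5], E={u↦-2}, C=∅, D=[(∅, ∅, [(λq. (q + 4)) :: AP])]>
step 12: <S=[5], E=∅, C=[(λq. (q + 4)) :: AP], D=∅>
step 13: <S=[clo(λq. (q + 4), ∅) :: 5], E=∅, C=[AP], D=∅>
step 14: <S=∅, E={q↦5}, C=[(q + 4)], D=[(∅, ∅, ∅)]>
step 15: <S=∅, E={q↦5}, C=[q :: 4 :: PRIM2(add)], D=[(∅, ∅, ∅)]>
step 16: <S=[5], E={q↦5}, C=[4 :: PRIM2(add)], D=[(∅, ∅, ∅)]>
step 17: <S=[4 :: 5], E={q↦5}, C=[PRIM2(add)], D=[(∅, ∅, ∅)]>
step 18: <S=[9], E={q↦5}, C=∅, D=[(∅, ∅, ∅)]>
step 19: <S=[9], E=∅, C=∅, D=∅>
→ final value 9

Answer: 9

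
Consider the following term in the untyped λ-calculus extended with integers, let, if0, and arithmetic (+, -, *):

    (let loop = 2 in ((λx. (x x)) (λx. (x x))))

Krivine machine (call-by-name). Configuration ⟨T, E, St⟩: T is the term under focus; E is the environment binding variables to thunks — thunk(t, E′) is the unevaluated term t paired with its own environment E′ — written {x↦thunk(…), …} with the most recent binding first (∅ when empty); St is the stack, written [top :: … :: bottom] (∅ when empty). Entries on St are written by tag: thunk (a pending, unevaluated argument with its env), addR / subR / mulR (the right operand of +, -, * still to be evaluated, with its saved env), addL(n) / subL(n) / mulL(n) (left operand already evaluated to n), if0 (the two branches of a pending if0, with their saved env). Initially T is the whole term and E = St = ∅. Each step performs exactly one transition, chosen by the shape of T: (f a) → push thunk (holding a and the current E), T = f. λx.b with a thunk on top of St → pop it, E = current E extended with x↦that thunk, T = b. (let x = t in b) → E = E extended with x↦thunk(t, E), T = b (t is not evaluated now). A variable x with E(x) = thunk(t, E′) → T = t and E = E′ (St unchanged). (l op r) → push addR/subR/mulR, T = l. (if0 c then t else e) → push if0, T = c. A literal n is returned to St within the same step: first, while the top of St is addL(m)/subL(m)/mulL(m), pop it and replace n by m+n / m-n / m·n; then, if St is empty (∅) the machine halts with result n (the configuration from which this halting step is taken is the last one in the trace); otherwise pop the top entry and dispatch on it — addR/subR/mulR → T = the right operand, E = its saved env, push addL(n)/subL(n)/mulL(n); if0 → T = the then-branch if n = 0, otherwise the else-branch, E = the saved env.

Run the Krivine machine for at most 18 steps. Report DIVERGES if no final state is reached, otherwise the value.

Answer: DIVERGES (no final state within 18 steps)

Execution trace:
t=0: ⟨T=(let loop = 2 in ((λx. (x x)) (λx. (x x)))); E=∅; St=∅⟩
t=1: ⟨T=((λx. (x x)) (λx. (x x))); E={loop↦thunk(2, ∅)}; St=∅⟩
t=2: ⟨T=(λx. (x x)); E={loop↦thunk(2, ∅)}; St=[thunk]⟩
t=3: ⟨T=(x x); E={x↦thunk((λx. (x x)), {loop↦thunk(2, ∅)}), loop↦thunk(2, ∅)}; St=∅⟩
t=4: ⟨T=x; E={x↦thunk((λx. (x x)), {loop↦thunk(2, ∅)}), loop↦thunk(2, ∅)}; St=[thunk]⟩
t=5: ⟨T=(λx. (x x)); E={loop↦thunk(2, ∅)}; St=[thunk]⟩
t=6: ⟨T=(x x); E={x↦thunk(x, {x↦thunk((λx. (x x)), {loop↦thunk(2, ∅)}), loop↦thunk(2, ∅)}), loop↦thunk(2, ∅)}; St=∅⟩
t=7: ⟨T=x; E={x↦thunk(x, {x↦thunk((λx. (x x)), {loop↦thunk(2, ∅)}), loop↦thunk(2, ∅)}), loop↦thunk(2, ∅)}; St=[thunk]⟩
t=8: ⟨T=x; E={x↦thunk((λx. (x x)), {loop↦thunk(2, ∅)}), loop↦thunk(2, ∅)}; St=[thunk]⟩
t=9: ⟨T=(λx. (x x)); E={loop↦thunk(2, ∅)}; St=[thunk]⟩
t=10: ⟨T=(x x); E={x↦thunk(x, {x↦thunk(x, {x↦thunk((λx. (x x)), {loop↦thunk(2, ∅)}), loop↦thunk(2, ∅)}), loop↦thunk(2, ∅)}), loop↦thunk(2, ∅)}; St=∅⟩
t=11: ⟨T=x; E={x↦thunk(x, {x↦thunk(x, {x↦thunk((λx. (x x)), {loop↦thunk(2, ∅)}), loop↦thunk(2, ∅)}), loop↦thunk(2, ∅)}), loop↦thunk(2, ∅)}; St=[thunk]⟩
t=12: ⟨T=x; E={x↦thunk(x, {x↦thunk((λx. (x x)), {loop↦thunk(2, ∅)}), loop↦thunk(2, ∅)}), loop↦thunk(2, ∅)}; St=[thunk]⟩
t=13: ⟨T=x; E={x↦thunk((λx. (x x)), {loop↦thunk(2, ∅)}), loop↦thunk(2, ∅)}; St=[thunk]⟩
t=14: ⟨T=(λx. (x x)); E={loop↦thunk(2, ∅)}; St=[thunk]⟩
t=15: ⟨T=(x x); E={x↦thunk(x, {x↦thunk(x, {x↦thunk(x, {x↦thunk((λx. (x x)), {loop↦thunk(2, ∅)}), loop↦thunk(2, ∅)}), loop↦thunk(2, ∅)}), loop↦thunk(2, ∅)}), loop↦thunk(2, ∅)}; St=∅⟩
t=16: ⟨T=x; E={x↦thunk(x, {x↦thunk(x, {x↦thunk(x, {x↦thunk((λx. (x x)), {loop↦thunk(2, ∅)}), loop↦thunk(2, ∅)}), loop↦thunk(2, ∅)}), loop↦thunk(2, ∅)}), loop↦thunk(2, ∅)}; St=[thunk]⟩
t=17: ⟨T=x; E={x↦thunk(x, {x↦thunk(x, {x↦thunk((λx. (x x)), {loop↦thunk(2, ∅)}), loop↦thunk(2, ∅)}), loop↦thunk(2, ∅)}), loop↦thunk(2, ∅)}; St=[thunk]⟩
t=18: ⟨T=x; E={x↦thunk(x, {x↦thunk((λx. (x x)), {loop↦thunk(2, ∅)}), loop↦thunk(2, ∅)}), loop↦thunk(2, ∅)}; St=[thunk]⟩
→ 18 transitions taken and the configuration is still not final: no result within 18 steps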